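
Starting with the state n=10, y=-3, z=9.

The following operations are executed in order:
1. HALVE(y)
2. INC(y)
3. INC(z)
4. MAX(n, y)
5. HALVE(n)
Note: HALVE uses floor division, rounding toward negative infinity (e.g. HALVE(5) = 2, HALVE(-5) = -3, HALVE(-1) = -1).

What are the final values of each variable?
{n: 5, y: -1, z: 10}

Step-by-step execution:
Initial: n=10, y=-3, z=9
After step 1 (HALVE(y)): n=10, y=-2, z=9
After step 2 (INC(y)): n=10, y=-1, z=9
After step 3 (INC(z)): n=10, y=-1, z=10
After step 4 (MAX(n, y)): n=10, y=-1, z=10
After step 5 (HALVE(n)): n=5, y=-1, z=10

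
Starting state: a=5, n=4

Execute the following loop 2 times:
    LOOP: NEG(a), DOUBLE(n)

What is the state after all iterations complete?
a=5, n=16

Iteration trace:
Start: a=5, n=4
After iteration 1: a=-5, n=8
After iteration 2: a=5, n=16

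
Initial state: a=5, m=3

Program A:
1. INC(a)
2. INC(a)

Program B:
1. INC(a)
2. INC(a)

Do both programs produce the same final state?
Yes

Program A final state: a=7, m=3
Program B final state: a=7, m=3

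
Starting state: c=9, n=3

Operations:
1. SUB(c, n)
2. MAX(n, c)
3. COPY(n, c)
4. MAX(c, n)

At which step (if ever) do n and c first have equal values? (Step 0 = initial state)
Step 2

n and c first become equal after step 2.

Comparing values at each step:
Initial: n=3, c=9
After step 1: n=3, c=6
After step 2: n=6, c=6 ← equal!
After step 3: n=6, c=6 ← equal!
After step 4: n=6, c=6 ← equal!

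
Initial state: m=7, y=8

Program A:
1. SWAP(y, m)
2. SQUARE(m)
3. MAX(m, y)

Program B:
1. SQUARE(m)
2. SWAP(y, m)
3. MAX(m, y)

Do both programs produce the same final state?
No

Program A final state: m=64, y=7
Program B final state: m=49, y=49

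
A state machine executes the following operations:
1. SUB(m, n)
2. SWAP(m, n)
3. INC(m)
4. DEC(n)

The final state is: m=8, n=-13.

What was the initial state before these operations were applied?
m=-5, n=7

Working backwards:
Final state: m=8, n=-13
Before step 4 (DEC(n)): m=8, n=-12
Before step 3 (INC(m)): m=7, n=-12
Before step 2 (SWAP(m, n)): m=-12, n=7
Before step 1 (SUB(m, n)): m=-5, n=7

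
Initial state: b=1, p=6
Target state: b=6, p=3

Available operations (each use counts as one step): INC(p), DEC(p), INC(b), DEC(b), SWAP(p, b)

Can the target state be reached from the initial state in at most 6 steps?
Yes

Path (3 steps): INC(b) → INC(b) → SWAP(p, b)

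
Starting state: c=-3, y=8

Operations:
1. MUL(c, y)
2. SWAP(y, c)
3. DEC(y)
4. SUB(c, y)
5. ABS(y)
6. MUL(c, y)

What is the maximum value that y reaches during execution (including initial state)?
25

Values of y at each step:
Initial: y = 8
After step 1: y = 8
After step 2: y = -24
After step 3: y = -25
After step 4: y = -25
After step 5: y = 25 ← maximum
After step 6: y = 25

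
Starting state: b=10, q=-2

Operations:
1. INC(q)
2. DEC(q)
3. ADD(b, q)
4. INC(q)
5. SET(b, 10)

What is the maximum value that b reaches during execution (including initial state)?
10

Values of b at each step:
Initial: b = 10 ← maximum
After step 1: b = 10
After step 2: b = 10
After step 3: b = 8
After step 4: b = 8
After step 5: b = 10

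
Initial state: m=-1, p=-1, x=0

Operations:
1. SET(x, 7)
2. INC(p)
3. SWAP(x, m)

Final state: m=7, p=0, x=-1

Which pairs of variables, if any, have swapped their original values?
(x, p)

Comparing initial and final values:
x: 0 → -1
p: -1 → 0
m: -1 → 7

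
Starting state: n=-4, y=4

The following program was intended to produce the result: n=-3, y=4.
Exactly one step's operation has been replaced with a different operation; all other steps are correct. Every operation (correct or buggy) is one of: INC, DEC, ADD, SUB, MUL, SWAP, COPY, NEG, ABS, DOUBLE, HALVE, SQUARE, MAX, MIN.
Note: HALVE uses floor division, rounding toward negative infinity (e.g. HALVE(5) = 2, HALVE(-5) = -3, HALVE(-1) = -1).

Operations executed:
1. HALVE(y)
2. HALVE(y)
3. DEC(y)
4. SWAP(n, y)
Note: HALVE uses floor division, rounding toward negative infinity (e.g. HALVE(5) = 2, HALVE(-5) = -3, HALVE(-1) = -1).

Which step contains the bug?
Step 1

Trace with buggy code:
Initial: n=-4, y=4
After step 1: n=-4, y=2
After step 2: n=-4, y=1
After step 3: n=-4, y=0
After step 4: n=0, y=-4
Actual final n=0, y=-4 ≠ expected n=-3, y=4.
Step 1 is the only position where a single-operation replacement can produce the expected result.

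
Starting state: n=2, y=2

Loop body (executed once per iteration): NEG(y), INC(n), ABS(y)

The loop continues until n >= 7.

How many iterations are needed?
5

Tracing iterations:
Initial: n=2, y=2
After iteration 1: n=3, y=2
After iteration 2: n=4, y=2
After iteration 3: n=5, y=2
After iteration 4: n=6, y=2
After iteration 5: n=7, y=2
n >= 7 now holds, so the loop exits after 5 iterations.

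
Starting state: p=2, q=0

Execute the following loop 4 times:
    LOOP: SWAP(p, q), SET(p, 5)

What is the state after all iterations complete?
p=5, q=5

Iteration trace:
Start: p=2, q=0
After iteration 1: p=5, q=2
After iteration 2: p=5, q=5
After iteration 3: p=5, q=5
After iteration 4: p=5, q=5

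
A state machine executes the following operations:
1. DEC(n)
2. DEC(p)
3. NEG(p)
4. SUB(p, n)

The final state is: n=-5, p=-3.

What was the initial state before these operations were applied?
n=-4, p=9

Working backwards:
Final state: n=-5, p=-3
Before step 4 (SUB(p, n)): n=-5, p=-8
Before step 3 (NEG(p)): n=-5, p=8
Before step 2 (DEC(p)): n=-5, p=9
Before step 1 (DEC(n)): n=-4, p=9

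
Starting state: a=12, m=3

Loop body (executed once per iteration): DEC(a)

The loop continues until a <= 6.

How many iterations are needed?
6

Tracing iterations:
Initial: a=12, m=3
After iteration 1: a=11, m=3
After iteration 2: a=10, m=3
After iteration 3: a=9, m=3
After iteration 4: a=8, m=3
After iteration 5: a=7, m=3
After iteration 6: a=6, m=3
a <= 6 now holds, so the loop exits after 6 iterations.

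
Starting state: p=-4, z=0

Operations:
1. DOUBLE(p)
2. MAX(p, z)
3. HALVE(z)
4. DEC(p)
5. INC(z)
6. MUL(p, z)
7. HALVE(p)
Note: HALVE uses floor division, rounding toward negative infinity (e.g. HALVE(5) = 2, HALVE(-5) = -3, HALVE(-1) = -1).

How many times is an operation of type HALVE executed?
2

Counting HALVE operations:
Step 3: HALVE(z) ← HALVE
Step 7: HALVE(p) ← HALVE
Total: 2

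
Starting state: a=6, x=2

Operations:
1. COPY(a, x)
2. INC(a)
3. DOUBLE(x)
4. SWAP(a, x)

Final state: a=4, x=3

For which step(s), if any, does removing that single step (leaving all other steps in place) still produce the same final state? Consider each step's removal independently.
None - removing any single step changes the final result

Testing removal of each single step:
Without step 1: final = a=4, x=7 (different)
Without step 2: final = a=4, x=2 (different)
Without step 3: final = a=2, x=3 (different)
Without step 4: final = a=3, x=4 (different)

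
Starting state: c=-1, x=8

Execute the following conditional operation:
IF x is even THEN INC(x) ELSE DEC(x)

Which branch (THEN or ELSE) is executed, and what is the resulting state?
Branch: THEN, Final state: c=-1, x=9

Evaluating condition: x is even
Condition is True, so THEN branch executes
After INC(x): c=-1, x=9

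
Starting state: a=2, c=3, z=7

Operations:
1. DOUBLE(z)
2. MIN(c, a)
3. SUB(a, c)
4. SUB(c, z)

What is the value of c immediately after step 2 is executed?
c = 2

Tracing c through execution:
Initial: c = 3
After step 1 (DOUBLE(z)): c = 3
After step 2 (MIN(c, a)): c = 2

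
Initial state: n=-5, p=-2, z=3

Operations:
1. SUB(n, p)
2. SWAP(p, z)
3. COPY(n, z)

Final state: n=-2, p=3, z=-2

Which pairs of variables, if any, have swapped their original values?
(z, p)

Comparing initial and final values:
z: 3 → -2
p: -2 → 3
n: -5 → -2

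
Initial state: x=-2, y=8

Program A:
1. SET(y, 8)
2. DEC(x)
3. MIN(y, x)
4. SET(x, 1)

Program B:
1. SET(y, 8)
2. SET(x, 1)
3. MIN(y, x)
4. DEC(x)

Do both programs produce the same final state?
No

Program A final state: x=1, y=-3
Program B final state: x=0, y=1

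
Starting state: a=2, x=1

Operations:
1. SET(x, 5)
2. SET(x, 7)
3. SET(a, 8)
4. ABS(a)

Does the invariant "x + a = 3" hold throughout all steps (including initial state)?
No, violated after step 1

The invariant is violated after step 1.

State at each step:
Initial: a=2, x=1
After step 1: a=2, x=5
After step 2: a=2, x=7
After step 3: a=8, x=7
After step 4: a=8, x=7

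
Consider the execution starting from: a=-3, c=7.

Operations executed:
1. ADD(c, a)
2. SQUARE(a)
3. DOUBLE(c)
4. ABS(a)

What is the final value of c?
c = 8

Tracing execution:
Step 1: ADD(c, a) → c = 4
Step 2: SQUARE(a) → c = 4
Step 3: DOUBLE(c) → c = 8
Step 4: ABS(a) → c = 8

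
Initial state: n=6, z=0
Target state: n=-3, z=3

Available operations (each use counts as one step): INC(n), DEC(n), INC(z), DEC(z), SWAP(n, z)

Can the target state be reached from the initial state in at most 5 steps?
No

The target state cannot be reached within 5 steps.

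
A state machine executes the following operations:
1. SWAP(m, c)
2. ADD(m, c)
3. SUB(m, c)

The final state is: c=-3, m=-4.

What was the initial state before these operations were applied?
c=-4, m=-3

Working backwards:
Final state: c=-3, m=-4
Before step 3 (SUB(m, c)): c=-3, m=-7
Before step 2 (ADD(m, c)): c=-3, m=-4
Before step 1 (SWAP(m, c)): c=-4, m=-3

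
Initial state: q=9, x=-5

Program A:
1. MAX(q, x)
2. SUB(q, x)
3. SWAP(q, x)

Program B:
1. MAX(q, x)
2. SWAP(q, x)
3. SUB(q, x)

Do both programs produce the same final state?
No

Program A final state: q=-5, x=14
Program B final state: q=-14, x=9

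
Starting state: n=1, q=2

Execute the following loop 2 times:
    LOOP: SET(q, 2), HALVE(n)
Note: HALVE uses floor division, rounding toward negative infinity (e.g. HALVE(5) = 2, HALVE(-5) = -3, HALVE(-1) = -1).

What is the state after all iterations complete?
n=0, q=2

Iteration trace:
Start: n=1, q=2
After iteration 1: n=0, q=2
After iteration 2: n=0, q=2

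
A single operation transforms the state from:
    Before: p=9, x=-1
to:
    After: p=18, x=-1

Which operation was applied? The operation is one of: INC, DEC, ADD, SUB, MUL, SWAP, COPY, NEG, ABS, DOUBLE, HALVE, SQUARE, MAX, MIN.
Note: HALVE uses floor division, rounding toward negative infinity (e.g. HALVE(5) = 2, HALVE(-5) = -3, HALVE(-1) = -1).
DOUBLE(p)

Analyzing the change:
Before: p=9, x=-1
After: p=18, x=-1
Variable p changed from 9 to 18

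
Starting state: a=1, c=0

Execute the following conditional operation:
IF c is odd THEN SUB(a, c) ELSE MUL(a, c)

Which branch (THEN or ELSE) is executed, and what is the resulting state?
Branch: ELSE, Final state: a=0, c=0

Evaluating condition: c is odd
Condition is False, so ELSE branch executes
After MUL(a, c): a=0, c=0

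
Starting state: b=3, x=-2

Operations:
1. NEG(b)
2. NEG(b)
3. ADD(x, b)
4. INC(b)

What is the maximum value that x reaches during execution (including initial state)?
1

Values of x at each step:
Initial: x = -2
After step 1: x = -2
After step 2: x = -2
After step 3: x = 1 ← maximum
After step 4: x = 1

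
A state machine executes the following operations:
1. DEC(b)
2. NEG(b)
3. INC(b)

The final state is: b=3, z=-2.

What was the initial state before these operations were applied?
b=-1, z=-2

Working backwards:
Final state: b=3, z=-2
Before step 3 (INC(b)): b=2, z=-2
Before step 2 (NEG(b)): b=-2, z=-2
Before step 1 (DEC(b)): b=-1, z=-2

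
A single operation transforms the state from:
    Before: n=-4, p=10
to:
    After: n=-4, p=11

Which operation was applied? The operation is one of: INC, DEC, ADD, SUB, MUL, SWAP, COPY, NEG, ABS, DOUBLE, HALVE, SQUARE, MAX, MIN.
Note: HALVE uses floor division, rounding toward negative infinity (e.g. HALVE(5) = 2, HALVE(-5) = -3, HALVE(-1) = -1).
INC(p)

Analyzing the change:
Before: n=-4, p=10
After: n=-4, p=11
Variable p changed from 10 to 11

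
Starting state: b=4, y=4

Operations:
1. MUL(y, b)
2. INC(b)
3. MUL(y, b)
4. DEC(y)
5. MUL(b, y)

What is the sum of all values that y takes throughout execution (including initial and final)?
274

Values of y at each step:
Initial: y = 4
After step 1: y = 16
After step 2: y = 16
After step 3: y = 80
After step 4: y = 79
After step 5: y = 79
Sum = 4 + 16 + 16 + 80 + 79 + 79 = 274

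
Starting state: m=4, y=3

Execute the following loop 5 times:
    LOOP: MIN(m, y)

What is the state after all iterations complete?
m=3, y=3

Iteration trace:
Start: m=4, y=3
After iteration 1: m=3, y=3
After iteration 2: m=3, y=3
After iteration 3: m=3, y=3
After iteration 4: m=3, y=3
After iteration 5: m=3, y=3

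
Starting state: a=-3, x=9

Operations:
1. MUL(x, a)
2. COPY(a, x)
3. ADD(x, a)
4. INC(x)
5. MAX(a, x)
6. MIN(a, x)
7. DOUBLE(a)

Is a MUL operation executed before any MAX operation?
Yes

First MUL: step 1
First MAX: step 5
Since 1 < 5, MUL comes first.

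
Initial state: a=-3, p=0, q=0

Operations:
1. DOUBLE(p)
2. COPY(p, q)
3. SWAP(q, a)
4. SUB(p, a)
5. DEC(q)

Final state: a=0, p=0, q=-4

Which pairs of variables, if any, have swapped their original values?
None

Comparing initial and final values:
q: 0 → -4
a: -3 → 0
p: 0 → 0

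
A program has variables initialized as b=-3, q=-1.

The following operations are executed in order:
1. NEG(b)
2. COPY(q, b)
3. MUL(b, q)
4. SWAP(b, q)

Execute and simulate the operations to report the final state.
{b: 3, q: 9}

Step-by-step execution:
Initial: b=-3, q=-1
After step 1 (NEG(b)): b=3, q=-1
After step 2 (COPY(q, b)): b=3, q=3
After step 3 (MUL(b, q)): b=9, q=3
After step 4 (SWAP(b, q)): b=3, q=9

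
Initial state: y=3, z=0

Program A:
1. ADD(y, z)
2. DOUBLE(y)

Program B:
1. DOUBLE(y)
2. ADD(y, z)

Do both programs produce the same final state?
Yes

Program A final state: y=6, z=0
Program B final state: y=6, z=0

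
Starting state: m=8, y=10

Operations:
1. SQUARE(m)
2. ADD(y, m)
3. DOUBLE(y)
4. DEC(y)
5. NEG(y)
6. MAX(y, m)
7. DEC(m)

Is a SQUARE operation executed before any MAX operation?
Yes

First SQUARE: step 1
First MAX: step 6
Since 1 < 6, SQUARE comes first.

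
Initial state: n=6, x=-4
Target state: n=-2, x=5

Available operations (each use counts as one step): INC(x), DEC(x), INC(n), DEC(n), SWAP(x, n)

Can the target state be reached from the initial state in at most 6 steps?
Yes

Path (4 steps): INC(x) → INC(x) → DEC(n) → SWAP(x, n)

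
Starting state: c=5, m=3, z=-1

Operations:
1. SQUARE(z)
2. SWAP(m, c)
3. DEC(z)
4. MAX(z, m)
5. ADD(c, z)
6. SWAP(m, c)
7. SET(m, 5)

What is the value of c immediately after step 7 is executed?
c = 5

Tracing c through execution:
Initial: c = 5
After step 1 (SQUARE(z)): c = 5
After step 2 (SWAP(m, c)): c = 3
After step 3 (DEC(z)): c = 3
After step 4 (MAX(z, m)): c = 3
After step 5 (ADD(c, z)): c = 8
After step 6 (SWAP(m, c)): c = 5
After step 7 (SET(m, 5)): c = 5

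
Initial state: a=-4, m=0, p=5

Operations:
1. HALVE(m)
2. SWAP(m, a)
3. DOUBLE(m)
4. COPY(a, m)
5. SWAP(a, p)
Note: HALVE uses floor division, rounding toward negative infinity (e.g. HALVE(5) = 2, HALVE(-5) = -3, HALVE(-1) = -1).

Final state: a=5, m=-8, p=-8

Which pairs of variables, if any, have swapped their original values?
None

Comparing initial and final values:
m: 0 → -8
p: 5 → -8
a: -4 → 5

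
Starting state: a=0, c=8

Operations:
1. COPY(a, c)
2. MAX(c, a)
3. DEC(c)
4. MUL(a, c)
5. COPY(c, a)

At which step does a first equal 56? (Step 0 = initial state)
Step 4

Tracing a:
Initial: a = 0
After step 1: a = 8
After step 2: a = 8
After step 3: a = 8
After step 4: a = 56 ← first occurrence
After step 5: a = 56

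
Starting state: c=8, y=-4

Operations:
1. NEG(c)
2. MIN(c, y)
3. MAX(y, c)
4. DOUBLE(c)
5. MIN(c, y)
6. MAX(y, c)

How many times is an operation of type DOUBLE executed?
1

Counting DOUBLE operations:
Step 4: DOUBLE(c) ← DOUBLE
Total: 1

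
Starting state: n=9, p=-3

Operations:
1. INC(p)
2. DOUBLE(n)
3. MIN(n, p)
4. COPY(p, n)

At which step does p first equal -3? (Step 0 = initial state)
Step 0

Tracing p:
Initial: p = -3 ← first occurrence
After step 1: p = -2
After step 2: p = -2
After step 3: p = -2
After step 4: p = -2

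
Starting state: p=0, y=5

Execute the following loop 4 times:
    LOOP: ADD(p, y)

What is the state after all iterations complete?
p=20, y=5

Iteration trace:
Start: p=0, y=5
After iteration 1: p=5, y=5
After iteration 2: p=10, y=5
After iteration 3: p=15, y=5
After iteration 4: p=20, y=5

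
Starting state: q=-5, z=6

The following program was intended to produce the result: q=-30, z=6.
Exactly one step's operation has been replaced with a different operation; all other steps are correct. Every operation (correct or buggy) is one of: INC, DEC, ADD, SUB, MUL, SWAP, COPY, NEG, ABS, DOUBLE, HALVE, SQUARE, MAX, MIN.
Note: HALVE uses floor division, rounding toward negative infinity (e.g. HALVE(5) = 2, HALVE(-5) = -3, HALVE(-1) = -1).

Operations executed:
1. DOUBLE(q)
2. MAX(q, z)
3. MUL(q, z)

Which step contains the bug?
Step 2

Trace with buggy code:
Initial: q=-5, z=6
After step 1: q=-10, z=6
After step 2: q=6, z=6
After step 3: q=36, z=6
Actual final q=36, z=6 ≠ expected q=-30, z=6.
Step 2 is the only position where a single-operation replacement can produce the expected result.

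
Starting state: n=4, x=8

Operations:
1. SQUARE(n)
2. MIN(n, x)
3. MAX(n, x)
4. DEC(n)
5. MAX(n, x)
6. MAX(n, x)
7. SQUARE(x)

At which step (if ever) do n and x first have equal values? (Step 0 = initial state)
Step 2

n and x first become equal after step 2.

Comparing values at each step:
Initial: n=4, x=8
After step 1: n=16, x=8
After step 2: n=8, x=8 ← equal!
After step 3: n=8, x=8 ← equal!
After step 4: n=7, x=8
After step 5: n=8, x=8 ← equal!
After step 6: n=8, x=8 ← equal!
After step 7: n=8, x=64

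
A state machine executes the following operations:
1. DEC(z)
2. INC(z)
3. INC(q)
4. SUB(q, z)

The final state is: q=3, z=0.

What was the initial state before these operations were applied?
q=2, z=0

Working backwards:
Final state: q=3, z=0
Before step 4 (SUB(q, z)): q=3, z=0
Before step 3 (INC(q)): q=2, z=0
Before step 2 (INC(z)): q=2, z=-1
Before step 1 (DEC(z)): q=2, z=0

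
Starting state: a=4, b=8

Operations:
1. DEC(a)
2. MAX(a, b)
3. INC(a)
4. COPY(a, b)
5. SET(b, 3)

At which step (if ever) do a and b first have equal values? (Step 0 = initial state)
Step 2

a and b first become equal after step 2.

Comparing values at each step:
Initial: a=4, b=8
After step 1: a=3, b=8
After step 2: a=8, b=8 ← equal!
After step 3: a=9, b=8
After step 4: a=8, b=8 ← equal!
After step 5: a=8, b=3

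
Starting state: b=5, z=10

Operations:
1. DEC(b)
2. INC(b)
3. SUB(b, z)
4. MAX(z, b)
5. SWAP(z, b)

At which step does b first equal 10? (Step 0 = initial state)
Step 5

Tracing b:
Initial: b = 5
After step 1: b = 4
After step 2: b = 5
After step 3: b = -5
After step 4: b = -5
After step 5: b = 10 ← first occurrence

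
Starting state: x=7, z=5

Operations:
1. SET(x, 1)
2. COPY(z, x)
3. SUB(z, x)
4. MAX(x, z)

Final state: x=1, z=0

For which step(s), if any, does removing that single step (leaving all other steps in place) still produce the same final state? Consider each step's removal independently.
Step(s) 4

Testing removal of each single step:
Without step 1: final = x=7, z=0 (different)
Without step 2: final = x=4, z=4 (different)
Without step 3: final = x=1, z=1 (different)
Without step 4: final = x=1, z=0 (same)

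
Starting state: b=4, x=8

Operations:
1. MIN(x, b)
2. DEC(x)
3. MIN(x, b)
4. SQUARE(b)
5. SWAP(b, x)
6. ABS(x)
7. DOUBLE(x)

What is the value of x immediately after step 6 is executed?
x = 16

Tracing x through execution:
Initial: x = 8
After step 1 (MIN(x, b)): x = 4
After step 2 (DEC(x)): x = 3
After step 3 (MIN(x, b)): x = 3
After step 4 (SQUARE(b)): x = 3
After step 5 (SWAP(b, x)): x = 16
After step 6 (ABS(x)): x = 16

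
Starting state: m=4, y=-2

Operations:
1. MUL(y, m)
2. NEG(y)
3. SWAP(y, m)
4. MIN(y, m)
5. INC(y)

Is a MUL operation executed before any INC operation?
Yes

First MUL: step 1
First INC: step 5
Since 1 < 5, MUL comes first.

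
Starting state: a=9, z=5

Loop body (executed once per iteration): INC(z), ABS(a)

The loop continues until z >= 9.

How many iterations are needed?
4

Tracing iterations:
Initial: a=9, z=5
After iteration 1: a=9, z=6
After iteration 2: a=9, z=7
After iteration 3: a=9, z=8
After iteration 4: a=9, z=9
z >= 9 now holds, so the loop exits after 4 iterations.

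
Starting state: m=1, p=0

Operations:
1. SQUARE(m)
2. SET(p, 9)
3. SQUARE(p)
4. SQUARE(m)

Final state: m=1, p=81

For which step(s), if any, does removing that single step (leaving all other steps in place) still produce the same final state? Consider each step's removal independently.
Step(s) 1, 4

Testing removal of each single step:
Without step 1: final = m=1, p=81 (same)
Without step 2: final = m=1, p=0 (different)
Without step 3: final = m=1, p=9 (different)
Without step 4: final = m=1, p=81 (same)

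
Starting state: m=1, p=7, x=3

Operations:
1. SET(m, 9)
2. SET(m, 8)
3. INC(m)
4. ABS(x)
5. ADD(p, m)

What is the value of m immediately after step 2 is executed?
m = 8

Tracing m through execution:
Initial: m = 1
After step 1 (SET(m, 9)): m = 9
After step 2 (SET(m, 8)): m = 8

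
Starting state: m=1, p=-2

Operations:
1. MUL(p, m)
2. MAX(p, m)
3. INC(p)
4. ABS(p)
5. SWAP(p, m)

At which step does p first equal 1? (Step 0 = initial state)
Step 2

Tracing p:
Initial: p = -2
After step 1: p = -2
After step 2: p = 1 ← first occurrence
After step 3: p = 2
After step 4: p = 2
After step 5: p = 1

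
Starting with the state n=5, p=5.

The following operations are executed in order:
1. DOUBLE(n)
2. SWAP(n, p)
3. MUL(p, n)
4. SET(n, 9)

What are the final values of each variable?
{n: 9, p: 50}

Step-by-step execution:
Initial: n=5, p=5
After step 1 (DOUBLE(n)): n=10, p=5
After step 2 (SWAP(n, p)): n=5, p=10
After step 3 (MUL(p, n)): n=5, p=50
After step 4 (SET(n, 9)): n=9, p=50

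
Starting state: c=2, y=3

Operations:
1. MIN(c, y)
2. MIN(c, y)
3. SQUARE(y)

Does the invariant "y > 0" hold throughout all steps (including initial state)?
Yes

The invariant holds at every step.

State at each step:
Initial: c=2, y=3
After step 1: c=2, y=3
After step 2: c=2, y=3
After step 3: c=2, y=9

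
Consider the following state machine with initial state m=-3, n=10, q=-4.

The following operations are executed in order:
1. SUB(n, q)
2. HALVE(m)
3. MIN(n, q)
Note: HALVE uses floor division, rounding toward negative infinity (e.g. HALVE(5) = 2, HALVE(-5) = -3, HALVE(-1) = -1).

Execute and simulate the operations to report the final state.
{m: -2, n: -4, q: -4}

Step-by-step execution:
Initial: m=-3, n=10, q=-4
After step 1 (SUB(n, q)): m=-3, n=14, q=-4
After step 2 (HALVE(m)): m=-2, n=14, q=-4
After step 3 (MIN(n, q)): m=-2, n=-4, q=-4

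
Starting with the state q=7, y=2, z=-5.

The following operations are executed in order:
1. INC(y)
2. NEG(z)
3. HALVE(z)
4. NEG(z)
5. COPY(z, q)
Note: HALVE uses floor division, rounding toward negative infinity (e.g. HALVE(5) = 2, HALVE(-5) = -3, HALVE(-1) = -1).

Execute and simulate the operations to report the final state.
{q: 7, y: 3, z: 7}

Step-by-step execution:
Initial: q=7, y=2, z=-5
After step 1 (INC(y)): q=7, y=3, z=-5
After step 2 (NEG(z)): q=7, y=3, z=5
After step 3 (HALVE(z)): q=7, y=3, z=2
After step 4 (NEG(z)): q=7, y=3, z=-2
After step 5 (COPY(z, q)): q=7, y=3, z=7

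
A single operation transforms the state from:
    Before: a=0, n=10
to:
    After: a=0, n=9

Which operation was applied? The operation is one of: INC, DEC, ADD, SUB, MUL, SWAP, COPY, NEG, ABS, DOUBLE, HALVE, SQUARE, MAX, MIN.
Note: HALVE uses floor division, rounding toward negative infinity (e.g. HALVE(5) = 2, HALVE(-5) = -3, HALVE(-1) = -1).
DEC(n)

Analyzing the change:
Before: a=0, n=10
After: a=0, n=9
Variable n changed from 10 to 9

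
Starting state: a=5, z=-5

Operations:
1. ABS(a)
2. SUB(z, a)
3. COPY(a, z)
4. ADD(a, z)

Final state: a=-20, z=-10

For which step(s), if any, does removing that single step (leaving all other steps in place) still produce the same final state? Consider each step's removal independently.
Step(s) 1

Testing removal of each single step:
Without step 1: final = a=-20, z=-10 (same)
Without step 2: final = a=-10, z=-5 (different)
Without step 3: final = a=-5, z=-10 (different)
Without step 4: final = a=-10, z=-10 (different)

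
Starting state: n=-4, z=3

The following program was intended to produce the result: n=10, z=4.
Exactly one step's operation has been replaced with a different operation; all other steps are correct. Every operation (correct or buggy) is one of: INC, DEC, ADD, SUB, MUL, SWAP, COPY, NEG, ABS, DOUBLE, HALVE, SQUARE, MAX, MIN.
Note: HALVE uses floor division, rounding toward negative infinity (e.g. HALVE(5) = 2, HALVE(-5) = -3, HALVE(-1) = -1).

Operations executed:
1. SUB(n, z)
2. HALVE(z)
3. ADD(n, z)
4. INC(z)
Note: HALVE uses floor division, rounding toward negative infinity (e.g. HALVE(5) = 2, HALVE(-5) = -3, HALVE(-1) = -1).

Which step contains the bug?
Step 2

Trace with buggy code:
Initial: n=-4, z=3
After step 1: n=-7, z=3
After step 2: n=-7, z=1
After step 3: n=-6, z=1
After step 4: n=-6, z=2
Actual final n=-6, z=2 ≠ expected n=10, z=4.
Step 2 is the only position where a single-operation replacement can produce the expected result.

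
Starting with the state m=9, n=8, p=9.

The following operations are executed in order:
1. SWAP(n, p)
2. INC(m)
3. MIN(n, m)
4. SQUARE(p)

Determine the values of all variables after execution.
{m: 10, n: 9, p: 64}

Step-by-step execution:
Initial: m=9, n=8, p=9
After step 1 (SWAP(n, p)): m=9, n=9, p=8
After step 2 (INC(m)): m=10, n=9, p=8
After step 3 (MIN(n, m)): m=10, n=9, p=8
After step 4 (SQUARE(p)): m=10, n=9, p=64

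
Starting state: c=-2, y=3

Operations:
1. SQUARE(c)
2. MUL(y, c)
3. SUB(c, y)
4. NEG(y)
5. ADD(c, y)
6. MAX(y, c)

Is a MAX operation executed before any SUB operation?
No

First MAX: step 6
First SUB: step 3
Since 6 > 3, SUB comes first.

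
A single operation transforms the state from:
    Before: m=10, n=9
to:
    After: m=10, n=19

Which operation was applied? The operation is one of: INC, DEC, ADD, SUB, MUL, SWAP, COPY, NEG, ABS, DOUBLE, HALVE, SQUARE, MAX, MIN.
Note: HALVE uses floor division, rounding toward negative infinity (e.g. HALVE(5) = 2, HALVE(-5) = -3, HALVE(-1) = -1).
ADD(n, m)

Analyzing the change:
Before: m=10, n=9
After: m=10, n=19
Variable n changed from 9 to 19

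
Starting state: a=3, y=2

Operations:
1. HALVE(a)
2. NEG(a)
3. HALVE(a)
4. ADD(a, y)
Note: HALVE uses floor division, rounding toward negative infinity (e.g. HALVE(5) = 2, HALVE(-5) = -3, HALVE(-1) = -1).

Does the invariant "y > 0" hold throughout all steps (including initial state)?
Yes

The invariant holds at every step.

State at each step:
Initial: a=3, y=2
After step 1: a=1, y=2
After step 2: a=-1, y=2
After step 3: a=-1, y=2
After step 4: a=1, y=2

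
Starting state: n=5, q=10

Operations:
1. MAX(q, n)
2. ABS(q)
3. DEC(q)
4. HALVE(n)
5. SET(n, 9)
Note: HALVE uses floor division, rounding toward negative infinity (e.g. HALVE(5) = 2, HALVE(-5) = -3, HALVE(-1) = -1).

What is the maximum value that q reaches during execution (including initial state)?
10

Values of q at each step:
Initial: q = 10 ← maximum
After step 1: q = 10
After step 2: q = 10
After step 3: q = 9
After step 4: q = 9
After step 5: q = 9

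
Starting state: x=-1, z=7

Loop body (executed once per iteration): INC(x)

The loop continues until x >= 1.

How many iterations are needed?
2

Tracing iterations:
Initial: x=-1, z=7
After iteration 1: x=0, z=7
After iteration 2: x=1, z=7
x >= 1 now holds, so the loop exits after 2 iterations.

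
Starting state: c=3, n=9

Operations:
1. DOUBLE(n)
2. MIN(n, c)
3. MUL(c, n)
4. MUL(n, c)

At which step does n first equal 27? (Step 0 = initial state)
Step 4

Tracing n:
Initial: n = 9
After step 1: n = 18
After step 2: n = 3
After step 3: n = 3
After step 4: n = 27 ← first occurrence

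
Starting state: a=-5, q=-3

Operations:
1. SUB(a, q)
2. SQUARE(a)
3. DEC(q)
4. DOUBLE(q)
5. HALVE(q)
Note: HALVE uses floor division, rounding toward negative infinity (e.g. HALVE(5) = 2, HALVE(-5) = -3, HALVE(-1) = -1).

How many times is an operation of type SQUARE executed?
1

Counting SQUARE operations:
Step 2: SQUARE(a) ← SQUARE
Total: 1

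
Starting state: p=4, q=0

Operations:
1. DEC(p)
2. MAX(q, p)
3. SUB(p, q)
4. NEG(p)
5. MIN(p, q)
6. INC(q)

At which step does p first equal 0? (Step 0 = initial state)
Step 3

Tracing p:
Initial: p = 4
After step 1: p = 3
After step 2: p = 3
After step 3: p = 0 ← first occurrence
After step 4: p = 0
After step 5: p = 0
After step 6: p = 0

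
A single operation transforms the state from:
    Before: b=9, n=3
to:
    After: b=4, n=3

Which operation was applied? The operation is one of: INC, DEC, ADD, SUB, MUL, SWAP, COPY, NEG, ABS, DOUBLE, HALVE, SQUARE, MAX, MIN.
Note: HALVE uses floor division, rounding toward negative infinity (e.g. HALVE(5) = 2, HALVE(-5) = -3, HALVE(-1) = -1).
HALVE(b)

Analyzing the change:
Before: b=9, n=3
After: b=4, n=3
Variable b changed from 9 to 4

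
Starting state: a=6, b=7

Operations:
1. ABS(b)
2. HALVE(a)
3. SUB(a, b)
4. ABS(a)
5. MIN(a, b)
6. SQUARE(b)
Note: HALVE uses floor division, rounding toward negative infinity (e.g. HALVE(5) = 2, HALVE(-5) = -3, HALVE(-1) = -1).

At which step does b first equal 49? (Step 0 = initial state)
Step 6

Tracing b:
Initial: b = 7
After step 1: b = 7
After step 2: b = 7
After step 3: b = 7
After step 4: b = 7
After step 5: b = 7
After step 6: b = 49 ← first occurrence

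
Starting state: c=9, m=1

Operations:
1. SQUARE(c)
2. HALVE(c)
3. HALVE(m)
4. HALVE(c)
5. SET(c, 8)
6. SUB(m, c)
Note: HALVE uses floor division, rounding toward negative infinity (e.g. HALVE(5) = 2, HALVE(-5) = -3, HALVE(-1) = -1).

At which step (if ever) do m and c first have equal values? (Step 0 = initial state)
Never

m and c never become equal during execution.

Comparing values at each step:
Initial: m=1, c=9
After step 1: m=1, c=81
After step 2: m=1, c=40
After step 3: m=0, c=40
After step 4: m=0, c=20
After step 5: m=0, c=8
After step 6: m=-8, c=8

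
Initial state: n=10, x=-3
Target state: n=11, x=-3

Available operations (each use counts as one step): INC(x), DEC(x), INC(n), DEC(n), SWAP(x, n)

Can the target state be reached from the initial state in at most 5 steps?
Yes

Path (1 step): INC(n)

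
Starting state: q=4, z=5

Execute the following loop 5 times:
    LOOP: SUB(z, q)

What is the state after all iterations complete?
q=4, z=-15

Iteration trace:
Start: q=4, z=5
After iteration 1: q=4, z=1
After iteration 2: q=4, z=-3
After iteration 3: q=4, z=-7
After iteration 4: q=4, z=-11
After iteration 5: q=4, z=-15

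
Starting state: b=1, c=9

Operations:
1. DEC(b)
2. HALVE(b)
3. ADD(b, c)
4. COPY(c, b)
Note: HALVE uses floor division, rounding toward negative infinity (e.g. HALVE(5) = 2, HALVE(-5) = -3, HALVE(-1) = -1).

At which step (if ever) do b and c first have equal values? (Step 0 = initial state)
Step 3

b and c first become equal after step 3.

Comparing values at each step:
Initial: b=1, c=9
After step 1: b=0, c=9
After step 2: b=0, c=9
After step 3: b=9, c=9 ← equal!
After step 4: b=9, c=9 ← equal!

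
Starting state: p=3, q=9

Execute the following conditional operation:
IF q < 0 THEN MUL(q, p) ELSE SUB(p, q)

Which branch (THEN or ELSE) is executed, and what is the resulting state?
Branch: ELSE, Final state: p=-6, q=9

Evaluating condition: q < 0
q = 9
Condition is False, so ELSE branch executes
After SUB(p, q): p=-6, q=9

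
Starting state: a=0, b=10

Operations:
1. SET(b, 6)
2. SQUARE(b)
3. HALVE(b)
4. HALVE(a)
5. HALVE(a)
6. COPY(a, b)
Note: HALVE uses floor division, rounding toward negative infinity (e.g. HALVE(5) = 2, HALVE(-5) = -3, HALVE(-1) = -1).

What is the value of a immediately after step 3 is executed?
a = 0

Tracing a through execution:
Initial: a = 0
After step 1 (SET(b, 6)): a = 0
After step 2 (SQUARE(b)): a = 0
After step 3 (HALVE(b)): a = 0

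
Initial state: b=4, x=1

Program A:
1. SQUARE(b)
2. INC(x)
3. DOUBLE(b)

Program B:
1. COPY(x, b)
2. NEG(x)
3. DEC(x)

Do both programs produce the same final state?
No

Program A final state: b=32, x=2
Program B final state: b=4, x=-5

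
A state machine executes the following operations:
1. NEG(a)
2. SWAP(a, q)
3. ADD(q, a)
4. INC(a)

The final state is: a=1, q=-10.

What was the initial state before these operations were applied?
a=10, q=0

Working backwards:
Final state: a=1, q=-10
Before step 4 (INC(a)): a=0, q=-10
Before step 3 (ADD(q, a)): a=0, q=-10
Before step 2 (SWAP(a, q)): a=-10, q=0
Before step 1 (NEG(a)): a=10, q=0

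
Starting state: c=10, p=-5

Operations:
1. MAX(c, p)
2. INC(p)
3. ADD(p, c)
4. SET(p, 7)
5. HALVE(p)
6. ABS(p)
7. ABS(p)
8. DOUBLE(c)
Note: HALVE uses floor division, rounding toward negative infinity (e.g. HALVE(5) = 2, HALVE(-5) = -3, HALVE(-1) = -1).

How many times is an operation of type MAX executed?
1

Counting MAX operations:
Step 1: MAX(c, p) ← MAX
Total: 1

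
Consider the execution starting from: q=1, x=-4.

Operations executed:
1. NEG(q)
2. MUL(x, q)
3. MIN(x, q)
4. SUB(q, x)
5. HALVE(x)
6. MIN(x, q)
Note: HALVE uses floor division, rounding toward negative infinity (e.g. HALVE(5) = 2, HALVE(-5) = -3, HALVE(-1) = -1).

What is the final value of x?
x = -1

Tracing execution:
Step 1: NEG(q) → x = -4
Step 2: MUL(x, q) → x = 4
Step 3: MIN(x, q) → x = -1
Step 4: SUB(q, x) → x = -1
Step 5: HALVE(x) → x = -1
Step 6: MIN(x, q) → x = -1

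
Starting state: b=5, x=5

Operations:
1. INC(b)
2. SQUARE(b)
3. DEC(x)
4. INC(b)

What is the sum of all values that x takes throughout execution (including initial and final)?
23

Values of x at each step:
Initial: x = 5
After step 1: x = 5
After step 2: x = 5
After step 3: x = 4
After step 4: x = 4
Sum = 5 + 5 + 5 + 4 + 4 = 23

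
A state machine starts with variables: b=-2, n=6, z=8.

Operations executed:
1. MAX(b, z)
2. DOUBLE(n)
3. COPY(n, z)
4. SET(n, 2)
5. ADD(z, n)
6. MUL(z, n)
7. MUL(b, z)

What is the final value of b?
b = 160

Tracing execution:
Step 1: MAX(b, z) → b = 8
Step 2: DOUBLE(n) → b = 8
Step 3: COPY(n, z) → b = 8
Step 4: SET(n, 2) → b = 8
Step 5: ADD(z, n) → b = 8
Step 6: MUL(z, n) → b = 8
Step 7: MUL(b, z) → b = 160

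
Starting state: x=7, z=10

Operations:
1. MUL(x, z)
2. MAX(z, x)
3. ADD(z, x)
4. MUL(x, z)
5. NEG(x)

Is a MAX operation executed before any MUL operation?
No

First MAX: step 2
First MUL: step 1
Since 2 > 1, MUL comes first.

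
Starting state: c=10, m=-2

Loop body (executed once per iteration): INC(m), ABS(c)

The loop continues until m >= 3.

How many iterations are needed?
5

Tracing iterations:
Initial: c=10, m=-2
After iteration 1: c=10, m=-1
After iteration 2: c=10, m=0
After iteration 3: c=10, m=1
After iteration 4: c=10, m=2
After iteration 5: c=10, m=3
m >= 3 now holds, so the loop exits after 5 iterations.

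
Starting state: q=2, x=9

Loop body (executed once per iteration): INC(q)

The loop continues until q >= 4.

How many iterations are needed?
2

Tracing iterations:
Initial: q=2, x=9
After iteration 1: q=3, x=9
After iteration 2: q=4, x=9
q >= 4 now holds, so the loop exits after 2 iterations.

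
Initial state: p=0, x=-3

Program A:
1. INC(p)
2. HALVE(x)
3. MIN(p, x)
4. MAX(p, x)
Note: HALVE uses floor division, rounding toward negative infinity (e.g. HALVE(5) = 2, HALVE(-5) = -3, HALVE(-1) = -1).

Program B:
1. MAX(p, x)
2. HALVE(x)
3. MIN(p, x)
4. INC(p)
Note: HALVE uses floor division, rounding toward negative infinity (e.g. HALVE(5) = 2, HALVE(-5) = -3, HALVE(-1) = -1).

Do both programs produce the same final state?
No

Program A final state: p=-2, x=-2
Program B final state: p=-1, x=-2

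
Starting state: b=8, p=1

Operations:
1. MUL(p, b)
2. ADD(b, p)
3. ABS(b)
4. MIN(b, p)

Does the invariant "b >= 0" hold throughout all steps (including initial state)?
Yes

The invariant holds at every step.

State at each step:
Initial: b=8, p=1
After step 1: b=8, p=8
After step 2: b=16, p=8
After step 3: b=16, p=8
After step 4: b=8, p=8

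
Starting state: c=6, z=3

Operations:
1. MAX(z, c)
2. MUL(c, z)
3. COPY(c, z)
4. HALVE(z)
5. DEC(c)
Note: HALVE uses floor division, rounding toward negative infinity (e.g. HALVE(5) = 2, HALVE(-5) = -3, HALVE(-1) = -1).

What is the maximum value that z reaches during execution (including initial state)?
6

Values of z at each step:
Initial: z = 3
After step 1: z = 6 ← maximum
After step 2: z = 6
After step 3: z = 6
After step 4: z = 3
After step 5: z = 3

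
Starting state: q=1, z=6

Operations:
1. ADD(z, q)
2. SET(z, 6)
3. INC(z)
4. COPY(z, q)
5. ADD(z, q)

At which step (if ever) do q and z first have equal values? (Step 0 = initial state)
Step 4

q and z first become equal after step 4.

Comparing values at each step:
Initial: q=1, z=6
After step 1: q=1, z=7
After step 2: q=1, z=6
After step 3: q=1, z=7
After step 4: q=1, z=1 ← equal!
After step 5: q=1, z=2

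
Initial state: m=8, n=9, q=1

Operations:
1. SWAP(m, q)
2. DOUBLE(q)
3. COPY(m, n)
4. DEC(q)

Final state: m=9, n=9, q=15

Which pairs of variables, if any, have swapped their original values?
None

Comparing initial and final values:
n: 9 → 9
m: 8 → 9
q: 1 → 15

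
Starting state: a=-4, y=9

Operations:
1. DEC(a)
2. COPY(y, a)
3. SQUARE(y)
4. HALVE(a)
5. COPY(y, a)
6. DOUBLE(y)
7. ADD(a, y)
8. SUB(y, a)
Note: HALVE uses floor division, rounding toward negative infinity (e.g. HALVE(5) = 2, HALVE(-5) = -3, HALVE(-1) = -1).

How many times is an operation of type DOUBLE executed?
1

Counting DOUBLE operations:
Step 6: DOUBLE(y) ← DOUBLE
Total: 1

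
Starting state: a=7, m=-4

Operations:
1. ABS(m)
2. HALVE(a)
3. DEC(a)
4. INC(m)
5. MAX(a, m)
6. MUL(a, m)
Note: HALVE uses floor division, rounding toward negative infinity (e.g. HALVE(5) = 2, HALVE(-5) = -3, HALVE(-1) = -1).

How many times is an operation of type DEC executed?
1

Counting DEC operations:
Step 3: DEC(a) ← DEC
Total: 1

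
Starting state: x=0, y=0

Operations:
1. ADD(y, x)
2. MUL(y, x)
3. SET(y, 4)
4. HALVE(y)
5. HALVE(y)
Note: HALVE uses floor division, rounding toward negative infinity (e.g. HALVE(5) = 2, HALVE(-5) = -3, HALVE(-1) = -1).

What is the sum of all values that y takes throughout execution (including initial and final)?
7

Values of y at each step:
Initial: y = 0
After step 1: y = 0
After step 2: y = 0
After step 3: y = 4
After step 4: y = 2
After step 5: y = 1
Sum = 0 + 0 + 0 + 4 + 2 + 1 = 7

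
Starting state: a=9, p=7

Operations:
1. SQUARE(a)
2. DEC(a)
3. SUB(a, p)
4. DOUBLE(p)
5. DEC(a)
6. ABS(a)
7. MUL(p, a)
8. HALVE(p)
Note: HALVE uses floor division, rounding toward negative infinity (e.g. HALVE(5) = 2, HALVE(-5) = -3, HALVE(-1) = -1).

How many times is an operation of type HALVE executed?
1

Counting HALVE operations:
Step 8: HALVE(p) ← HALVE
Total: 1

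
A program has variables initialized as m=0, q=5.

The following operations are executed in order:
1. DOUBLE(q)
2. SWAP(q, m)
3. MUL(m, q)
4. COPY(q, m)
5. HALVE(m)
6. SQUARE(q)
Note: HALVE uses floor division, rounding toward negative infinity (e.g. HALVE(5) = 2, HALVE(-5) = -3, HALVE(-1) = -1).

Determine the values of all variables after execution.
{m: 0, q: 0}

Step-by-step execution:
Initial: m=0, q=5
After step 1 (DOUBLE(q)): m=0, q=10
After step 2 (SWAP(q, m)): m=10, q=0
After step 3 (MUL(m, q)): m=0, q=0
After step 4 (COPY(q, m)): m=0, q=0
After step 5 (HALVE(m)): m=0, q=0
After step 6 (SQUARE(q)): m=0, q=0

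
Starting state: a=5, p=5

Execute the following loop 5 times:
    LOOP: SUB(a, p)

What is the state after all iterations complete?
a=-20, p=5

Iteration trace:
Start: a=5, p=5
After iteration 1: a=0, p=5
After iteration 2: a=-5, p=5
After iteration 3: a=-10, p=5
After iteration 4: a=-15, p=5
After iteration 5: a=-20, p=5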